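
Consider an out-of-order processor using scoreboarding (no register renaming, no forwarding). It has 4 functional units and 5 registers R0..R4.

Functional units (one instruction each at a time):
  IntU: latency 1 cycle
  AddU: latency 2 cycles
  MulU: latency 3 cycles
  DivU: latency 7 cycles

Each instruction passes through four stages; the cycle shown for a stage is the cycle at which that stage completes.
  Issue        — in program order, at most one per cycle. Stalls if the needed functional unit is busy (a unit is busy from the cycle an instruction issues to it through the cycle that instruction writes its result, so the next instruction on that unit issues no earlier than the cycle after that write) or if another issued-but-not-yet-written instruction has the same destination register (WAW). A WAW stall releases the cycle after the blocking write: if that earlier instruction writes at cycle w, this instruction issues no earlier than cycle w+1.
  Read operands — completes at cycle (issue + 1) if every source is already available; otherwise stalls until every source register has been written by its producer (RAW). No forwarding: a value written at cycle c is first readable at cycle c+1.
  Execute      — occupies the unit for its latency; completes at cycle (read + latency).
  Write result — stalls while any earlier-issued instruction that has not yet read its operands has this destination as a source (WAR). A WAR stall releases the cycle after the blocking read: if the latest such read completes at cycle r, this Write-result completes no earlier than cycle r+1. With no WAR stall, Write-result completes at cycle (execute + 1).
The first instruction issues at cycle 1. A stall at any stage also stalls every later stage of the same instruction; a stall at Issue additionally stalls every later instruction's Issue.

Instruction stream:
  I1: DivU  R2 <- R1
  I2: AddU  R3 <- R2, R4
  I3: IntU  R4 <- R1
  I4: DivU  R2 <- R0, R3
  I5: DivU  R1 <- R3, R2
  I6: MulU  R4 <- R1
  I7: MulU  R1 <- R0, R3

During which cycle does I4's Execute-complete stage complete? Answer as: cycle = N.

cycle = 22

  I1 | 1 | 2 | 9 | 10
  I2 | 2 | 11 | 13 | 14   RAW R2: wait I1 write@10
  I3 | 3 | 4 | 5 | 12   WAR R4: wait I2 read@11
  I4 | 11 | 15 | 22 | 23   struct: DivU busy until I1 writes@10 · RAW R3: wait I2 write@14
  I5 | 24 | 25 | 32 | 33   struct: DivU busy until I4 writes@23
  I6 | 25 | 34 | 37 | 38   RAW R1: wait I5 write@33
  I7 | 39 | 40 | 43 | 44   struct: MulU busy until I6 writes@38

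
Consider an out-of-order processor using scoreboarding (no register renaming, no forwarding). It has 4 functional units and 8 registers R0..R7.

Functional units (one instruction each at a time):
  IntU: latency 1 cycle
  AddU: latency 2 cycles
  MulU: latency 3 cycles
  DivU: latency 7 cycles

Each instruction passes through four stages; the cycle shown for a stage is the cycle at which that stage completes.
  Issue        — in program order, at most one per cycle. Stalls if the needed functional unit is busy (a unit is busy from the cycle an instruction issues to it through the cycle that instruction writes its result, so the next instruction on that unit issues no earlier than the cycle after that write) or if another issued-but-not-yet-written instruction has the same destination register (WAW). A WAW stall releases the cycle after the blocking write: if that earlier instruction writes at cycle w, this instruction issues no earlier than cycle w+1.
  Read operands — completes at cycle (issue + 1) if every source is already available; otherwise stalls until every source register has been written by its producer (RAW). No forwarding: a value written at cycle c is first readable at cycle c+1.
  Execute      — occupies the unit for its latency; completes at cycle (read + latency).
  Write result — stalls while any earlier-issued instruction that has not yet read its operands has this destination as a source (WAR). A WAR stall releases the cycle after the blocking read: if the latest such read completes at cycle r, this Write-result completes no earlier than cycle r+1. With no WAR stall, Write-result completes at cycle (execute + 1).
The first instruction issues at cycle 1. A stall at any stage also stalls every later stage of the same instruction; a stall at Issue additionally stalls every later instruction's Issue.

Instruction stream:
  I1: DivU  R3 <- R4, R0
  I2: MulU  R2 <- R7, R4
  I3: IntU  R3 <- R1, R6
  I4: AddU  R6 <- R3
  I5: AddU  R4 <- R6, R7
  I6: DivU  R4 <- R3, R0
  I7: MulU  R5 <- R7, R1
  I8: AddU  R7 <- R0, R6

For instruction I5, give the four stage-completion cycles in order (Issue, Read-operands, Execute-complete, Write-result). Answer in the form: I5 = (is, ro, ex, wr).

I5 = (19, 20, 22, 23)

  I1 | 1 | 2 | 9 | 10
  I2 | 2 | 3 | 6 | 7
  I3 | 11 | 12 | 13 | 14   WAW R3: wait I1 write@10
  I4 | 12 | 15 | 17 | 18   RAW R3: wait I3 write@14
  I5 | 19 | 20 | 22 | 23   struct: AddU busy until I4 writes@18
  I6 | 24 | 25 | 32 | 33   WAW R4: wait I5 write@23
  I7 | 25 | 26 | 29 | 30
  I8 | 26 | 27 | 29 | 30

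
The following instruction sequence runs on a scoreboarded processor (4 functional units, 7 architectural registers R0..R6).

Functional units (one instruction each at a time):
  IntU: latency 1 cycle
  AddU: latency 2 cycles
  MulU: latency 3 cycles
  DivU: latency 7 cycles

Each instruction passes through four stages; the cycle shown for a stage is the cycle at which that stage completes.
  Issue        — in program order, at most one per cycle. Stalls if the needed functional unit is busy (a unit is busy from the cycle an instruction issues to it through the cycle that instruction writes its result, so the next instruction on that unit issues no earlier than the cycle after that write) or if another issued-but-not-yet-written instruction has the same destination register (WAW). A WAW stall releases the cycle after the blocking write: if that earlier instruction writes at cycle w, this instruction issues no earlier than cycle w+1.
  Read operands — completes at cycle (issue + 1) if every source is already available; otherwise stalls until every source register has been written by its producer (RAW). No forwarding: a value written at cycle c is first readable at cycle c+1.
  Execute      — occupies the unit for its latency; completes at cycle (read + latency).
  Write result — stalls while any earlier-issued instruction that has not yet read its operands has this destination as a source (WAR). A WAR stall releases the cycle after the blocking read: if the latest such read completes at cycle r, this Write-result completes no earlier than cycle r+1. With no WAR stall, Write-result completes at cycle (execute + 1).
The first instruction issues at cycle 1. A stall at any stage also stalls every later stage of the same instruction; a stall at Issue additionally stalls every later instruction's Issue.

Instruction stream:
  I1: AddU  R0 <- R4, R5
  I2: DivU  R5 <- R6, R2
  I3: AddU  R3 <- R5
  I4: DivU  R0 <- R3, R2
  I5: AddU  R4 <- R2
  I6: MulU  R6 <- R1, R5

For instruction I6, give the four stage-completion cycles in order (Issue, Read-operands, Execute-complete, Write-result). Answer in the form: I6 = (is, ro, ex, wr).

I1: IS=1 RO=2 EX=4 WR=5
I2: IS=2 RO=3 EX=10 WR=11
I3: IS=6 RO=12 EX=14 WR=15  [struct: AddU busy until I1 writes@5; RAW R5: wait I2 write@11]
I4: IS=12 RO=16 EX=23 WR=24  [struct: DivU busy until I2 writes@11; RAW R3: wait I3 write@15]
I5: IS=16 RO=17 EX=19 WR=20  [struct: AddU busy until I3 writes@15]
I6: IS=17 RO=18 EX=21 WR=22

I6 = (17, 18, 21, 22)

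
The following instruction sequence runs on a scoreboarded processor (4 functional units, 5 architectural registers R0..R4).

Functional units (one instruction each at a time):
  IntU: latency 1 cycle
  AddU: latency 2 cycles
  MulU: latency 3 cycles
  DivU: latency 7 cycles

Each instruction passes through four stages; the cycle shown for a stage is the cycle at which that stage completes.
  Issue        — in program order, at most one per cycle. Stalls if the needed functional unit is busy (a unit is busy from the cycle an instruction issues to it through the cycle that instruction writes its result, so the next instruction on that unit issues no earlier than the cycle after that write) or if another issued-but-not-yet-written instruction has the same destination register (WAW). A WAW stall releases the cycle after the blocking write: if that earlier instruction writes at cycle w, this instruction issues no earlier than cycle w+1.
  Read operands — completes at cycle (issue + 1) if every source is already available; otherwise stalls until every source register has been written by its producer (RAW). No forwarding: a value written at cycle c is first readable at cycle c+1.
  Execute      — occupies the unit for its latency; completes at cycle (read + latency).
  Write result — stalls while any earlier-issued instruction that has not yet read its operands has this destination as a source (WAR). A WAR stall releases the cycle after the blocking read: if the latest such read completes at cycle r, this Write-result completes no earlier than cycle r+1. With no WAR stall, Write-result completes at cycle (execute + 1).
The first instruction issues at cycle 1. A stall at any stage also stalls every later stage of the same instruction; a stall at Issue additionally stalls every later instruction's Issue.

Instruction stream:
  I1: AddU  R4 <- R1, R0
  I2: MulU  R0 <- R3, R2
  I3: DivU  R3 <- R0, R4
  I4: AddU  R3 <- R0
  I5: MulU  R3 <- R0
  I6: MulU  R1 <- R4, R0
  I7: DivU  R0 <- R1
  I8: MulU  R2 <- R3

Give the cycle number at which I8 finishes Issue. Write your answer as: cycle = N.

  I1 | 1 | 2 | 4 | 5
  I2 | 2 | 3 | 6 | 7
  I3 | 3 | 8 | 15 | 16   RAW R0: wait I2 write@7
  I4 | 17 | 18 | 20 | 21   WAW R3: wait I3 write@16
  I5 | 22 | 23 | 26 | 27   WAW R3: wait I4 write@21
  I6 | 28 | 29 | 32 | 33   struct: MulU busy until I5 writes@27
  I7 | 29 | 34 | 41 | 42   RAW R1: wait I6 write@33
  I8 | 34 | 35 | 38 | 39   struct: MulU busy until I6 writes@33

cycle = 34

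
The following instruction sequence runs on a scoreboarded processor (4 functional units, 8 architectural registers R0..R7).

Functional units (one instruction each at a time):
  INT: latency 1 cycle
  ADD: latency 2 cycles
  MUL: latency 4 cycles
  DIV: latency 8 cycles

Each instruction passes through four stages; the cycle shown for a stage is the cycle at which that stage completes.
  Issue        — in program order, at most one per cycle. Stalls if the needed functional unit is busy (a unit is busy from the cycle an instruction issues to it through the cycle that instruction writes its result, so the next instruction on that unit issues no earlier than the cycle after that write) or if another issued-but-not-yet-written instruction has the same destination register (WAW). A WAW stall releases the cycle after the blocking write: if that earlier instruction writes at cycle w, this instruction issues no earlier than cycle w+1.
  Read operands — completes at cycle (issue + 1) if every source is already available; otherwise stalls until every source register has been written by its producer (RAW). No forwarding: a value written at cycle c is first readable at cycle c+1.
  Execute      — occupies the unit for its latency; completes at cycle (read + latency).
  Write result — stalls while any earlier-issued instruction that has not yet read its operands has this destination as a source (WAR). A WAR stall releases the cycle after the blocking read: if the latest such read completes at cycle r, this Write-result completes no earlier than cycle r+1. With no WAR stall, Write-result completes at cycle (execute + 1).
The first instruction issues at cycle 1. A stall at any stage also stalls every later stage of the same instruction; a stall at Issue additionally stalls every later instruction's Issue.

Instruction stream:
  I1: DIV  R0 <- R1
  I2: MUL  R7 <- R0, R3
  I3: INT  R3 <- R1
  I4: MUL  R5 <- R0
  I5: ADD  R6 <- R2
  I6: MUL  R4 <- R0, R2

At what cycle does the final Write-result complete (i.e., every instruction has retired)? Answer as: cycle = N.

cycle = 31

c1: I1 issues→DIV
c2: I1 reads; I2 issues→MUL
c3: I3 issues→INT
c4: I3 reads
c5: I3 exec-done
c10: I1 exec-done
c11: I1 writes R0
c12: I2 reads
c13: I3 writes R3
c16: I2 exec-done
c17: I2 writes R7
c18: I4 issues→MUL
c19: I4 reads; I5 issues→ADD
c20: I5 reads
c22: I5 exec-done
c23: I4 exec-done; I5 writes R6
c24: I4 writes R5
c25: I6 issues→MUL
c26: I6 reads
c30: I6 exec-done
c31: I6 writes R4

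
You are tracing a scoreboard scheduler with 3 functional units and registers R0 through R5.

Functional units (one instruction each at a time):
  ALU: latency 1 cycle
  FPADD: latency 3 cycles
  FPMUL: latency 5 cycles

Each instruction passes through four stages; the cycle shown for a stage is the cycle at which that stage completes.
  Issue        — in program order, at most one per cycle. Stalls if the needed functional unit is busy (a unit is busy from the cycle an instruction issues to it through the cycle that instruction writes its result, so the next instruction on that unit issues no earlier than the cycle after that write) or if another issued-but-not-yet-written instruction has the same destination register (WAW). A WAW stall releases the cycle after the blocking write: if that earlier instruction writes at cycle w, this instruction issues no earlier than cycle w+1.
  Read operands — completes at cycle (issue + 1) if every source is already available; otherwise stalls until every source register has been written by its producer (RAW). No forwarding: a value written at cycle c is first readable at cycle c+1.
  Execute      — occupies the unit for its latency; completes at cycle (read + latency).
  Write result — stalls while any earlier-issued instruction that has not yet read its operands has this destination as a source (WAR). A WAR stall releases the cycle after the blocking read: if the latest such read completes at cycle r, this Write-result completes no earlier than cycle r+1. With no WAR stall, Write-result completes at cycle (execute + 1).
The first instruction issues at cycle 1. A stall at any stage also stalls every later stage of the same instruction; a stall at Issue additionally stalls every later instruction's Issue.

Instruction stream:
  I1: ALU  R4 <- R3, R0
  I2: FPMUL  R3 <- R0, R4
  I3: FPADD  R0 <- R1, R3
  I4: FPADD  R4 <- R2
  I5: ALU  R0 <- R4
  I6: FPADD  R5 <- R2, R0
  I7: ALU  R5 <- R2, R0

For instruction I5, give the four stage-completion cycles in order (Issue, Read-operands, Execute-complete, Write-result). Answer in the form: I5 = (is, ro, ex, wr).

I5 = (18, 23, 24, 25)

t=1  I1→ALU
t=2  I1 RO | I2→FPMUL
t=3  I1 EX | I3→FPADD
t=4  I1 WR R4
t=5  I2 RO
t=10  I2 EX
t=11  I2 WR R3
t=12  I3 RO
t=15  I3 EX
t=16  I3 WR R0
t=17  I4→FPADD
t=18  I4 RO | I5→ALU
t=21  I4 EX
t=22  I4 WR R4
t=23  I5 RO | I6→FPADD
t=24  I5 EX
t=25  I5 WR R0
t=26  I6 RO
t=29  I6 EX
t=30  I6 WR R5
t=31  I7→ALU
t=32  I7 RO
t=33  I7 EX
t=34  I7 WR R5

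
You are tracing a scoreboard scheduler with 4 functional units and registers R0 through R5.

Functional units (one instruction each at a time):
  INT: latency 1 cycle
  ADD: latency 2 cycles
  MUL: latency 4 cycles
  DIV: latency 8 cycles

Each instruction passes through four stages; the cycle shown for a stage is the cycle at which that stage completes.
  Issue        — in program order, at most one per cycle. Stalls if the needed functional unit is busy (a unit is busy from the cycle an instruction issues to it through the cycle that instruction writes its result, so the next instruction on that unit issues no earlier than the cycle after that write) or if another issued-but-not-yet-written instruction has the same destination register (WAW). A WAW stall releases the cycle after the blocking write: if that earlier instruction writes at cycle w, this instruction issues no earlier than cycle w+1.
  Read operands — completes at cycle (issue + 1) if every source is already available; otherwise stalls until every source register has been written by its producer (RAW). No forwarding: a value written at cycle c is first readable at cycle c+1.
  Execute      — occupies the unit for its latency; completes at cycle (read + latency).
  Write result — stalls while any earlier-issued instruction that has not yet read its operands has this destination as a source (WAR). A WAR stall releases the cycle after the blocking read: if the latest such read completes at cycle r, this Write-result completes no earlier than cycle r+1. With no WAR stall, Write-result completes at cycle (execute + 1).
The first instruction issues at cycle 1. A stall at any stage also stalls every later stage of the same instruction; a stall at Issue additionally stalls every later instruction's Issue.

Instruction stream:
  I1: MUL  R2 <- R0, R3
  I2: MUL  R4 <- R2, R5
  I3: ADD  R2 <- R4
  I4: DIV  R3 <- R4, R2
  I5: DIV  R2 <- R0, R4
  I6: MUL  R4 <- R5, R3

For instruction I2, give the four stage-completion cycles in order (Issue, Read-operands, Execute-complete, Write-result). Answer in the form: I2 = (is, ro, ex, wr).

[I1] 1/2/6/7
[I2] 8/9/13/14  (struct: MUL busy until I1 writes@7)
[I3] 9/15/17/18  (RAW R4: wait I2 write@14)
[I4] 10/19/27/28  (RAW R2: wait I3 write@18)
[I5] 29/30/38/39  (struct: DIV busy until I4 writes@28)
[I6] 30/31/35/36

I2 = (8, 9, 13, 14)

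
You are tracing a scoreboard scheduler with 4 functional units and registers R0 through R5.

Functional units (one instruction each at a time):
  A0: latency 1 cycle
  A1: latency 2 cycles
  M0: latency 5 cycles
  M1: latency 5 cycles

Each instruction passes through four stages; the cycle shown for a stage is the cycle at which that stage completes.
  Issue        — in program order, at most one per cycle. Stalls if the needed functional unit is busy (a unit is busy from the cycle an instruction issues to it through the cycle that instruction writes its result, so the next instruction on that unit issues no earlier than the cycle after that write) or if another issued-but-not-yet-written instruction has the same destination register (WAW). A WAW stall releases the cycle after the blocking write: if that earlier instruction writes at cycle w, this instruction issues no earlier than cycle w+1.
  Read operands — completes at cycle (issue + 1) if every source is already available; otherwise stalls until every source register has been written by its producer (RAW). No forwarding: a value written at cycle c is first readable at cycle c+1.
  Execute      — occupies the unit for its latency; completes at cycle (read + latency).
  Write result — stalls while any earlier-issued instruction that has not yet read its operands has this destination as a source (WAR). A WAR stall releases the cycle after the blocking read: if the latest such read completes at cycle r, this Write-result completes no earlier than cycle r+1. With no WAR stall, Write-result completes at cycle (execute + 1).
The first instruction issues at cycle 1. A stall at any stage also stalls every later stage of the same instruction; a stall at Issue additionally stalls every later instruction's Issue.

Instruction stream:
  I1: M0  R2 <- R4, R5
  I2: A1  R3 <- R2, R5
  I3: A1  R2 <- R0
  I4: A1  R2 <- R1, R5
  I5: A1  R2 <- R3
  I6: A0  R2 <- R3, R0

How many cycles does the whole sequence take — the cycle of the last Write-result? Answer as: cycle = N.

cycle = 31

[I1] 1/2/7/8
[I2] 2/9/11/12  (RAW R2: wait I1 write@8)
[I3] 13/14/16/17  (struct: A1 busy until I2 writes@12)
[I4] 18/19/21/22  (struct: A1 busy until I3 writes@17)
[I5] 23/24/26/27  (struct: A1 busy until I4 writes@22)
[I6] 28/29/30/31  (WAW R2: wait I5 write@27)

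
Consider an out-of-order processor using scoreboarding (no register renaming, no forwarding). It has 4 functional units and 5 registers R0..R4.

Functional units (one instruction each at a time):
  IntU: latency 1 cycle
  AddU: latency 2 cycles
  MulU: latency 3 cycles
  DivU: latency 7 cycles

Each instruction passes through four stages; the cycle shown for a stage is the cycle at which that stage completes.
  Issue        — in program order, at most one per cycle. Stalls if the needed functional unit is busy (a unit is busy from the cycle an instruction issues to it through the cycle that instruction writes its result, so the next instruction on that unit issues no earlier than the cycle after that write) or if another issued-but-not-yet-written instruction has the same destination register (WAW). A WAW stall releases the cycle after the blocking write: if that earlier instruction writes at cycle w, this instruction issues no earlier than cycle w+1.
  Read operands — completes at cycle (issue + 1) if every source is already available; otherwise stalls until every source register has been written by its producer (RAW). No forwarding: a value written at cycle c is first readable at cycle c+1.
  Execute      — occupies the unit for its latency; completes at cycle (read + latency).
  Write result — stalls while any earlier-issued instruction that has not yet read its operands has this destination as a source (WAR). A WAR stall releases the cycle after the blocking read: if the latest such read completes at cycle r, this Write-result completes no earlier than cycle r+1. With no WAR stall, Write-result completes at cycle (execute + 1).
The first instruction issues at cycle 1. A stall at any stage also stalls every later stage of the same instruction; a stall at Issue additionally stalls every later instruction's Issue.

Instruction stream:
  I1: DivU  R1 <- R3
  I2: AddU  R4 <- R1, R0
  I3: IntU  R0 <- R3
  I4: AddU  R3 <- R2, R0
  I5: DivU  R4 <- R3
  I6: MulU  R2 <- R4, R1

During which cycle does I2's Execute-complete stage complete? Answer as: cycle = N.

[I1] 1/2/9/10
[I2] 2/11/13/14  (RAW R1: wait I1 write@10)
[I3] 3/4/5/12  (WAR R0: wait I2 read@11)
[I4] 15/16/18/19  (struct: AddU busy until I2 writes@14)
[I5] 16/20/27/28  (RAW R3: wait I4 write@19)
[I6] 17/29/32/33  (RAW R4: wait I5 write@28)

cycle = 13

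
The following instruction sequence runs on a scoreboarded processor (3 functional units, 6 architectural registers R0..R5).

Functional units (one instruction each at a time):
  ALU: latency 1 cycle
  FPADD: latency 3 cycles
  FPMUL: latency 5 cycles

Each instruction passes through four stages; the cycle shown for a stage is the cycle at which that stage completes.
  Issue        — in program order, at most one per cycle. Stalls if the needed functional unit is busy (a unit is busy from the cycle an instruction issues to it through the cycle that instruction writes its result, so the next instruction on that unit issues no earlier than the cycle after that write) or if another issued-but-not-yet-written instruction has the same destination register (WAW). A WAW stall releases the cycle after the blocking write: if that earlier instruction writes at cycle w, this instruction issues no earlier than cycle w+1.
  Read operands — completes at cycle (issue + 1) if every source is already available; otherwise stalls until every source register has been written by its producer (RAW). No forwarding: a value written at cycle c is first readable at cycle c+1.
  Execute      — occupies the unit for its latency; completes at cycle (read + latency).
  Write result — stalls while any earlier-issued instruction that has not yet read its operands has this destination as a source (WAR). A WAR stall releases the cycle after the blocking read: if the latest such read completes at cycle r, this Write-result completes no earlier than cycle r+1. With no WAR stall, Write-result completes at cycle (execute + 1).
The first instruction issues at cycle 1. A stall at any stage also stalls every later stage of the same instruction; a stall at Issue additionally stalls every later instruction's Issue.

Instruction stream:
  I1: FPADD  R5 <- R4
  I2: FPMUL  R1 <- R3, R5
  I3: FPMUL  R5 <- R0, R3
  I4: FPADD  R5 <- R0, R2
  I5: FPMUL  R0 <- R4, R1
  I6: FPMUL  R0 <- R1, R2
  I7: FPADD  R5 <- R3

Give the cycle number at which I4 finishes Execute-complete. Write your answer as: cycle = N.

I1: IS=1 RO=2 EX=5 WR=6
I2: IS=2 RO=7 EX=12 WR=13  [RAW R5: wait I1 write@6]
I3: IS=14 RO=15 EX=20 WR=21  [struct: FPMUL busy until I2 writes@13]
I4: IS=22 RO=23 EX=26 WR=27  [WAW R5: wait I3 write@21]
I5: IS=23 RO=24 EX=29 WR=30
I6: IS=31 RO=32 EX=37 WR=38  [struct: FPMUL busy until I5 writes@30]
I7: IS=32 RO=33 EX=36 WR=37

cycle = 26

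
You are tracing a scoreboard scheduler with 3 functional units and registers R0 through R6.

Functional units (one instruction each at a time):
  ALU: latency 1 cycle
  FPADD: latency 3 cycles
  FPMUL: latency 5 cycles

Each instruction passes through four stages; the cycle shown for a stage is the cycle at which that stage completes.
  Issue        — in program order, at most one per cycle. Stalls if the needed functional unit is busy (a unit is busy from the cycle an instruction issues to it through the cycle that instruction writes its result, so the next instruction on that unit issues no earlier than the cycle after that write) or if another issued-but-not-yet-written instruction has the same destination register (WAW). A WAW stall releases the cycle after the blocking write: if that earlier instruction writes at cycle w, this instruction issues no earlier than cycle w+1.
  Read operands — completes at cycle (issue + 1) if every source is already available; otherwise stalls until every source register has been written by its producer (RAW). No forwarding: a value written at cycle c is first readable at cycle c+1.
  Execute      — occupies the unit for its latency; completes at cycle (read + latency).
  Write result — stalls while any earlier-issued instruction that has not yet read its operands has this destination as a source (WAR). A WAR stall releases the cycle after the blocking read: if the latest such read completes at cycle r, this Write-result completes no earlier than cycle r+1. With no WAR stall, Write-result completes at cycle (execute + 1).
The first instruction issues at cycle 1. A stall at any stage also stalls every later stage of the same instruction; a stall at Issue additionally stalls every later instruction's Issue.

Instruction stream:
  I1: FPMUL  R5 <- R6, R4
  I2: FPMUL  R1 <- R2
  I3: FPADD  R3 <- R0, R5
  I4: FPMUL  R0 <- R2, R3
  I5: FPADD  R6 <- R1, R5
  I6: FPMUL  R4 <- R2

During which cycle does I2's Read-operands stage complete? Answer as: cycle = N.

[I1] 1/2/7/8
[I2] 9/10/15/16  (struct: FPMUL busy until I1 writes@8)
[I3] 10/11/14/15
[I4] 17/18/23/24  (struct: FPMUL busy until I2 writes@16)
[I5] 18/19/22/23
[I6] 25/26/31/32  (struct: FPMUL busy until I4 writes@24)

cycle = 10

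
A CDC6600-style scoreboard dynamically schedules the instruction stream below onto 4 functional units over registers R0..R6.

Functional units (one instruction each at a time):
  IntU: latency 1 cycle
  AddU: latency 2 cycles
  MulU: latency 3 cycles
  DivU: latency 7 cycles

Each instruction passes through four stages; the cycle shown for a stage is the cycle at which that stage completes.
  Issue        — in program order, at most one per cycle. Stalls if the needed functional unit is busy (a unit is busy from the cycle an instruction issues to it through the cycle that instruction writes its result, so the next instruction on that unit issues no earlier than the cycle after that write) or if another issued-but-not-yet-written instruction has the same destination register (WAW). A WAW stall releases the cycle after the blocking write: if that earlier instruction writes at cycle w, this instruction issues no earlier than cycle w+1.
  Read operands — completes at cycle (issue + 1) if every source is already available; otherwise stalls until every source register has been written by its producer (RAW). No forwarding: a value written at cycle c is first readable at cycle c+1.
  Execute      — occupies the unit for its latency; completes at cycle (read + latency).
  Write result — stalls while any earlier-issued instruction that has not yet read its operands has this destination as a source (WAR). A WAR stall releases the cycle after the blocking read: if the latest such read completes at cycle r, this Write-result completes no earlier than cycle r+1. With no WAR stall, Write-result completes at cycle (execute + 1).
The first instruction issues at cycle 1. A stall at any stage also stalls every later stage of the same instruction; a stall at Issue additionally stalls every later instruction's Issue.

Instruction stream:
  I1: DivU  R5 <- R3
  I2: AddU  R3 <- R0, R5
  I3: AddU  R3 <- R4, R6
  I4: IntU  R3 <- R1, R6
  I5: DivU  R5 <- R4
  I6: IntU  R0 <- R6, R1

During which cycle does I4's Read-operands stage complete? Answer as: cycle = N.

cycle = 21

[I1] 1/2/9/10
[I2] 2/11/13/14  (RAW R5: wait I1 write@10)
[I3] 15/16/18/19  (struct: AddU busy until I2 writes@14)
[I4] 20/21/22/23  (WAW R3: wait I3 write@19)
[I5] 21/22/29/30
[I6] 24/25/26/27  (struct: IntU busy until I4 writes@23)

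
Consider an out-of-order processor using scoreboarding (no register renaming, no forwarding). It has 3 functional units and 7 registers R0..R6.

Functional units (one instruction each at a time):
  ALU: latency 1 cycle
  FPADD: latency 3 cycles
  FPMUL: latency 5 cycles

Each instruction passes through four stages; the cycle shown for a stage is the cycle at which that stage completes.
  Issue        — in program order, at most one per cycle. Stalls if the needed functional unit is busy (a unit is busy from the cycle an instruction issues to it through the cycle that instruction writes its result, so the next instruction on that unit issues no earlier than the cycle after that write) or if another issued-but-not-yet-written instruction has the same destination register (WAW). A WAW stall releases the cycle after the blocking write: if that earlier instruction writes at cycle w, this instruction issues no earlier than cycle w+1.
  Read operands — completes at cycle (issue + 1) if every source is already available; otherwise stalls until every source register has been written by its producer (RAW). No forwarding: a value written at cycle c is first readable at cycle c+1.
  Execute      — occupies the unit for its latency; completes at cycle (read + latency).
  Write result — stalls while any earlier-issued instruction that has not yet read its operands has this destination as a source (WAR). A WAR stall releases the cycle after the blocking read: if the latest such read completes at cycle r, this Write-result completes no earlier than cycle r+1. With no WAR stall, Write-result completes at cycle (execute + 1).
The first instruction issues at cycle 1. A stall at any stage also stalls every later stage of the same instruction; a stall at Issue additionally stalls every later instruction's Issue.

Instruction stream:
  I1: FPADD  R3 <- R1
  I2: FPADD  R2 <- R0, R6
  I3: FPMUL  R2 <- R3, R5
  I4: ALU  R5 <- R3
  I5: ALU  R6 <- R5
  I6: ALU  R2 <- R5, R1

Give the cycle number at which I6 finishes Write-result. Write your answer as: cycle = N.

cycle = 25

[1] I1 dispatched to FPADD
[2] I1 operands ready
[5] I1 complete
[6] R3←I1
[7] I2 dispatched to FPADD
[8] I2 operands ready
[11] I2 complete
[12] R2←I2
[13] I3 dispatched to FPMUL
[14] I3 operands ready · I4 dispatched to ALU
[15] I4 operands ready
[16] I4 complete
[17] R5←I4
[18] I5 dispatched to ALU
[19] I3 complete · I5 operands ready
[20] R2←I3 · I5 complete
[21] R6←I5
[22] I6 dispatched to ALU
[23] I6 operands ready
[24] I6 complete
[25] R2←I6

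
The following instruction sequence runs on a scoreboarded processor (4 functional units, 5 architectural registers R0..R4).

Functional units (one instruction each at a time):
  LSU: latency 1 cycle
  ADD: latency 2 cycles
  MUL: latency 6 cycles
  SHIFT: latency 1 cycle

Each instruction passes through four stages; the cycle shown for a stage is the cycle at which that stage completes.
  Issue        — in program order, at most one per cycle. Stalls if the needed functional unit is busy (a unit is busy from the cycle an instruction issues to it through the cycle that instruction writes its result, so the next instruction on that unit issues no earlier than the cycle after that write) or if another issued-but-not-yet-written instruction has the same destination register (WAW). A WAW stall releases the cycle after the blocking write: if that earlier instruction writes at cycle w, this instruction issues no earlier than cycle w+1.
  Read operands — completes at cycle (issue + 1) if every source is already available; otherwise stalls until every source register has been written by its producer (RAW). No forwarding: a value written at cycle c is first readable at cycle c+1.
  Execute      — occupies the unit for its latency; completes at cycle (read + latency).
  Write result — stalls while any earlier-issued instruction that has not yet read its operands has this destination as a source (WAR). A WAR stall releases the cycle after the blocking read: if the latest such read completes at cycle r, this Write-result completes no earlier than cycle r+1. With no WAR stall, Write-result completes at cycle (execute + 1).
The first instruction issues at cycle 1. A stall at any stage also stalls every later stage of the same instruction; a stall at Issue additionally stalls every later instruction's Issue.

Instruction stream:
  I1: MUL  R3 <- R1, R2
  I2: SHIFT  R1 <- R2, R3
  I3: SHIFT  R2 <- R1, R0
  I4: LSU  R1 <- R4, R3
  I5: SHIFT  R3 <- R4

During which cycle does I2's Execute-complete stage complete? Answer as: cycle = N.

cycle 1: I1 issues→MUL
cycle 2: I1 reads, I2 issues→SHIFT
cycle 8: I1 exec-done
cycle 9: I1 writes R3
cycle 10: I2 reads
cycle 11: I2 exec-done
cycle 12: I2 writes R1
cycle 13: I3 issues→SHIFT
cycle 14: I3 reads, I4 issues→LSU
cycle 15: I3 exec-done, I4 reads
cycle 16: I3 writes R2, I4 exec-done
cycle 17: I4 writes R1, I5 issues→SHIFT
cycle 18: I5 reads
cycle 19: I5 exec-done
cycle 20: I5 writes R3

cycle = 11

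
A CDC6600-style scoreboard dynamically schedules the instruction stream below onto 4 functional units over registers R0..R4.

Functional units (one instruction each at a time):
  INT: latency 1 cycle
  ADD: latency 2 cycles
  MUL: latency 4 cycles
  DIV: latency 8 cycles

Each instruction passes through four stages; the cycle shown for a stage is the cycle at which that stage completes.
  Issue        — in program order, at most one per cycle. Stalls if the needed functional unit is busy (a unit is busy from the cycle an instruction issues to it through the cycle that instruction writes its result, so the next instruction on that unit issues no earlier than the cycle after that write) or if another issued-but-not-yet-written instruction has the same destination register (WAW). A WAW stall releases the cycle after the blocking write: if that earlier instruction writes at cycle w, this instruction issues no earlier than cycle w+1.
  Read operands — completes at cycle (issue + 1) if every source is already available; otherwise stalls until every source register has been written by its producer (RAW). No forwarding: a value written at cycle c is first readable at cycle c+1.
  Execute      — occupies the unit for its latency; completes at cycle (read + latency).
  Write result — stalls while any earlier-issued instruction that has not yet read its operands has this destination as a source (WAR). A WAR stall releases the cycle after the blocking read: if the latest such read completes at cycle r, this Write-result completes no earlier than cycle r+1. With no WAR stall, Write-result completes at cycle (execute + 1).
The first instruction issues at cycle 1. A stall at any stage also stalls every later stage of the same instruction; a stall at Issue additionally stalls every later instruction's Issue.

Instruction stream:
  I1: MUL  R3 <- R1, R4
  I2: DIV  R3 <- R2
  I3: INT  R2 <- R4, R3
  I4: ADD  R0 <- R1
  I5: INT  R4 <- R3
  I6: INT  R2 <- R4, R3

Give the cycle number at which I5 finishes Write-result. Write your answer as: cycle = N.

t=1  I1 dispatched to MUL
t=2  I1 operands ready
t=6  I1 complete
t=7  R3←I1
t=8  I2 dispatched to DIV
t=9  I2 operands ready, I3 dispatched to INT
t=10  I4 dispatched to ADD
t=11  I4 operands ready
t=13  I4 complete
t=14  R0←I4
t=17  I2 complete
t=18  R3←I2
t=19  I3 operands ready
t=20  I3 complete
t=21  R2←I3
t=22  I5 dispatched to INT
t=23  I5 operands ready
t=24  I5 complete
t=25  R4←I5
t=26  I6 dispatched to INT
t=27  I6 operands ready
t=28  I6 complete
t=29  R2←I6

cycle = 25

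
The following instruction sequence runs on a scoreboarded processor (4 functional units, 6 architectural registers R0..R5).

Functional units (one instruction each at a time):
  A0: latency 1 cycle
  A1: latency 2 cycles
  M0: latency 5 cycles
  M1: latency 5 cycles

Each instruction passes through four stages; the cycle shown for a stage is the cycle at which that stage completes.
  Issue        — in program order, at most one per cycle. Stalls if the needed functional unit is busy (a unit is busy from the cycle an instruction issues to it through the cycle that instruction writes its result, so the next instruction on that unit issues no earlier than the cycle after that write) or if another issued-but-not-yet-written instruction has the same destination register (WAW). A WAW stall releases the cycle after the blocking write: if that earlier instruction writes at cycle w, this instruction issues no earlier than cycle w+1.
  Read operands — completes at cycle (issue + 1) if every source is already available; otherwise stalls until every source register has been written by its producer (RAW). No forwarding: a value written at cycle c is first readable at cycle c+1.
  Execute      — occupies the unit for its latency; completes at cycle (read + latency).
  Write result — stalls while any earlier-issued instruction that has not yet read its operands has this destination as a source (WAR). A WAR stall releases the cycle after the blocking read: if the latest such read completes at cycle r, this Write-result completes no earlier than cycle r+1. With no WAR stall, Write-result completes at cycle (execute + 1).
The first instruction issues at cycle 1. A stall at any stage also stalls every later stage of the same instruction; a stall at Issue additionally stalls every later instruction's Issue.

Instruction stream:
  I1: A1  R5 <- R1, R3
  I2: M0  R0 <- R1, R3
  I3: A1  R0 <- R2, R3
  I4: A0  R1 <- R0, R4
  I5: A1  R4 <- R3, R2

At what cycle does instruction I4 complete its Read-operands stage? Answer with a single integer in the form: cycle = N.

cycle = 15

c1: I1 issues→A1
c2: I1 reads; I2 issues→M0
c3: I2 reads
c4: I1 exec-done
c5: I1 writes R5
c8: I2 exec-done
c9: I2 writes R0
c10: I3 issues→A1
c11: I3 reads; I4 issues→A0
c13: I3 exec-done
c14: I3 writes R0
c15: I4 reads; I5 issues→A1
c16: I4 exec-done; I5 reads
c17: I4 writes R1
c18: I5 exec-done
c19: I5 writes R4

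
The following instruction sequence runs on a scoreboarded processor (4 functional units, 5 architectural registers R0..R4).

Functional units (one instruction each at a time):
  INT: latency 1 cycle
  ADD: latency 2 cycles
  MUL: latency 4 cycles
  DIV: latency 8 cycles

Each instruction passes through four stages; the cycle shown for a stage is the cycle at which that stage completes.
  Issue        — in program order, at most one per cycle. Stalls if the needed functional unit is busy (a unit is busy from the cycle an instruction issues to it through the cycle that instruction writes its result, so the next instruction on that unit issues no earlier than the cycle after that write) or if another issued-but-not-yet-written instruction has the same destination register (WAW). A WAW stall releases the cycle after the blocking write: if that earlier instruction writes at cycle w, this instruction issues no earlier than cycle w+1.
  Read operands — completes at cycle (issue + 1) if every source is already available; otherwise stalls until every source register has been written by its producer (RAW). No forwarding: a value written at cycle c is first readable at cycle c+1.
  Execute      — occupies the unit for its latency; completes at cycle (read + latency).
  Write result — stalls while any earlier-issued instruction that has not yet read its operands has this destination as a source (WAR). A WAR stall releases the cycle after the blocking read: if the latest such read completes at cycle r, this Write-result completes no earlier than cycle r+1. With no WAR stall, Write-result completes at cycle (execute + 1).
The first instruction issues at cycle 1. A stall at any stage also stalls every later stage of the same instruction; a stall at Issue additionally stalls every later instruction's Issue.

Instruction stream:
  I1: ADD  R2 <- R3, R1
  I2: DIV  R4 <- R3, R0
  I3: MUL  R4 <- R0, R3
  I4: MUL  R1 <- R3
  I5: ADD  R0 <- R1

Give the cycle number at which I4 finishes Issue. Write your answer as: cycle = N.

cycle = 20

[I1] 1/2/4/5
[I2] 2/3/11/12
[I3] 13/14/18/19  (WAW R4: wait I2 write@12)
[I4] 20/21/25/26  (struct: MUL busy until I3 writes@19)
[I5] 21/27/29/30  (RAW R1: wait I4 write@26)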